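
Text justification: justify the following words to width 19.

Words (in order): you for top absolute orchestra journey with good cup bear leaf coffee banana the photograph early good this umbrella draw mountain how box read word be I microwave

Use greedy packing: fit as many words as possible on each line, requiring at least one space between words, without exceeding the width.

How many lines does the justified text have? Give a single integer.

Line 1: ['you', 'for', 'top'] (min_width=11, slack=8)
Line 2: ['absolute', 'orchestra'] (min_width=18, slack=1)
Line 3: ['journey', 'with', 'good'] (min_width=17, slack=2)
Line 4: ['cup', 'bear', 'leaf'] (min_width=13, slack=6)
Line 5: ['coffee', 'banana', 'the'] (min_width=17, slack=2)
Line 6: ['photograph', 'early'] (min_width=16, slack=3)
Line 7: ['good', 'this', 'umbrella'] (min_width=18, slack=1)
Line 8: ['draw', 'mountain', 'how'] (min_width=17, slack=2)
Line 9: ['box', 'read', 'word', 'be', 'I'] (min_width=18, slack=1)
Line 10: ['microwave'] (min_width=9, slack=10)
Total lines: 10

Answer: 10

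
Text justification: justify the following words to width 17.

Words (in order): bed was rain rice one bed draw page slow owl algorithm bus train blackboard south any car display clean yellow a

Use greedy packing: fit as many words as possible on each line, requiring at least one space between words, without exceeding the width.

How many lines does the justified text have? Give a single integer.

Line 1: ['bed', 'was', 'rain', 'rice'] (min_width=17, slack=0)
Line 2: ['one', 'bed', 'draw', 'page'] (min_width=17, slack=0)
Line 3: ['slow', 'owl'] (min_width=8, slack=9)
Line 4: ['algorithm', 'bus'] (min_width=13, slack=4)
Line 5: ['train', 'blackboard'] (min_width=16, slack=1)
Line 6: ['south', 'any', 'car'] (min_width=13, slack=4)
Line 7: ['display', 'clean'] (min_width=13, slack=4)
Line 8: ['yellow', 'a'] (min_width=8, slack=9)
Total lines: 8

Answer: 8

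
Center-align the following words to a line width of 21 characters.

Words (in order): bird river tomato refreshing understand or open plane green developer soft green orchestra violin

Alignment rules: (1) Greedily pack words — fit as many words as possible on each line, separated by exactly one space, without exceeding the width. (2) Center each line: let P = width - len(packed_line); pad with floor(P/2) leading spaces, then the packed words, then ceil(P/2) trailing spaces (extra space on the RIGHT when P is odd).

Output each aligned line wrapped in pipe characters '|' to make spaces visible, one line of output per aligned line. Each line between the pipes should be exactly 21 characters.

Answer: |  bird river tomato  |
|refreshing understand|
| or open plane green |
|developer soft green |
|  orchestra violin   |

Derivation:
Line 1: ['bird', 'river', 'tomato'] (min_width=17, slack=4)
Line 2: ['refreshing', 'understand'] (min_width=21, slack=0)
Line 3: ['or', 'open', 'plane', 'green'] (min_width=19, slack=2)
Line 4: ['developer', 'soft', 'green'] (min_width=20, slack=1)
Line 5: ['orchestra', 'violin'] (min_width=16, slack=5)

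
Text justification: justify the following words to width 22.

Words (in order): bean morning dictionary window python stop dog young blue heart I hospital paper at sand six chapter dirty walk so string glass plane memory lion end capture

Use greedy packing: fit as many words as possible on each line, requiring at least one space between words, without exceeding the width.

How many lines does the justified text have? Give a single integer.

Answer: 9

Derivation:
Line 1: ['bean', 'morning'] (min_width=12, slack=10)
Line 2: ['dictionary', 'window'] (min_width=17, slack=5)
Line 3: ['python', 'stop', 'dog', 'young'] (min_width=21, slack=1)
Line 4: ['blue', 'heart', 'I', 'hospital'] (min_width=21, slack=1)
Line 5: ['paper', 'at', 'sand', 'six'] (min_width=17, slack=5)
Line 6: ['chapter', 'dirty', 'walk', 'so'] (min_width=21, slack=1)
Line 7: ['string', 'glass', 'plane'] (min_width=18, slack=4)
Line 8: ['memory', 'lion', 'end'] (min_width=15, slack=7)
Line 9: ['capture'] (min_width=7, slack=15)
Total lines: 9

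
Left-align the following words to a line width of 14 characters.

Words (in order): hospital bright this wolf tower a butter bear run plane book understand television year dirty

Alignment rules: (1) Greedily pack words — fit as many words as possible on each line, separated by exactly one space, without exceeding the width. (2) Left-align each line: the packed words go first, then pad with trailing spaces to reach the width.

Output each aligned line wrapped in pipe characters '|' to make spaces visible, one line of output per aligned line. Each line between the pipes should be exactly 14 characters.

Answer: |hospital      |
|bright this   |
|wolf tower a  |
|butter bear   |
|run plane book|
|understand    |
|television    |
|year dirty    |

Derivation:
Line 1: ['hospital'] (min_width=8, slack=6)
Line 2: ['bright', 'this'] (min_width=11, slack=3)
Line 3: ['wolf', 'tower', 'a'] (min_width=12, slack=2)
Line 4: ['butter', 'bear'] (min_width=11, slack=3)
Line 5: ['run', 'plane', 'book'] (min_width=14, slack=0)
Line 6: ['understand'] (min_width=10, slack=4)
Line 7: ['television'] (min_width=10, slack=4)
Line 8: ['year', 'dirty'] (min_width=10, slack=4)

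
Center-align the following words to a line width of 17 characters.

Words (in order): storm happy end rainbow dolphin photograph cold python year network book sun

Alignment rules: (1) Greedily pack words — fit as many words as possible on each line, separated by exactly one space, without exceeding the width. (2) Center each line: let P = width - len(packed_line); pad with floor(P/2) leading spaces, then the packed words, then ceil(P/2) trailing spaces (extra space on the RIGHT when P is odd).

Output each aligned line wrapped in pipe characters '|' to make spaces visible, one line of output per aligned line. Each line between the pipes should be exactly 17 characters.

Answer: | storm happy end |
| rainbow dolphin |
| photograph cold |
|   python year   |
|network book sun |

Derivation:
Line 1: ['storm', 'happy', 'end'] (min_width=15, slack=2)
Line 2: ['rainbow', 'dolphin'] (min_width=15, slack=2)
Line 3: ['photograph', 'cold'] (min_width=15, slack=2)
Line 4: ['python', 'year'] (min_width=11, slack=6)
Line 5: ['network', 'book', 'sun'] (min_width=16, slack=1)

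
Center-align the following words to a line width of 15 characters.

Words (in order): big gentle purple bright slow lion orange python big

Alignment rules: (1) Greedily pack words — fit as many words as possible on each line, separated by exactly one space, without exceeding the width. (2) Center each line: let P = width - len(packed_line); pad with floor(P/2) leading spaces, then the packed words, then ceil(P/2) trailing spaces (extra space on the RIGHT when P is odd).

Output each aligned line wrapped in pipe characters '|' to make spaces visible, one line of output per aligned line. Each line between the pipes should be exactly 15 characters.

Answer: |  big gentle   |
| purple bright |
|   slow lion   |
| orange python |
|      big      |

Derivation:
Line 1: ['big', 'gentle'] (min_width=10, slack=5)
Line 2: ['purple', 'bright'] (min_width=13, slack=2)
Line 3: ['slow', 'lion'] (min_width=9, slack=6)
Line 4: ['orange', 'python'] (min_width=13, slack=2)
Line 5: ['big'] (min_width=3, slack=12)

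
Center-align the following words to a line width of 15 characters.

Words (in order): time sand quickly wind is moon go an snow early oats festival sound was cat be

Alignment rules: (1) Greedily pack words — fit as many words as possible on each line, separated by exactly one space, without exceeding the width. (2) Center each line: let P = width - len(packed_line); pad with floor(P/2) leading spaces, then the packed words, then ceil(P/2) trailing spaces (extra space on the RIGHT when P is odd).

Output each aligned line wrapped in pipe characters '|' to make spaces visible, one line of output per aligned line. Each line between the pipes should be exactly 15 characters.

Answer: |   time sand   |
|quickly wind is|
|moon go an snow|
|  early oats   |
|festival sound |
|  was cat be   |

Derivation:
Line 1: ['time', 'sand'] (min_width=9, slack=6)
Line 2: ['quickly', 'wind', 'is'] (min_width=15, slack=0)
Line 3: ['moon', 'go', 'an', 'snow'] (min_width=15, slack=0)
Line 4: ['early', 'oats'] (min_width=10, slack=5)
Line 5: ['festival', 'sound'] (min_width=14, slack=1)
Line 6: ['was', 'cat', 'be'] (min_width=10, slack=5)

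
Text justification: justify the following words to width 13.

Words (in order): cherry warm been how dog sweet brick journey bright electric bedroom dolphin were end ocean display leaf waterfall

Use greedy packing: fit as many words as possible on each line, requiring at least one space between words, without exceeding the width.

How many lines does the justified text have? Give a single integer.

Answer: 11

Derivation:
Line 1: ['cherry', 'warm'] (min_width=11, slack=2)
Line 2: ['been', 'how', 'dog'] (min_width=12, slack=1)
Line 3: ['sweet', 'brick'] (min_width=11, slack=2)
Line 4: ['journey'] (min_width=7, slack=6)
Line 5: ['bright'] (min_width=6, slack=7)
Line 6: ['electric'] (min_width=8, slack=5)
Line 7: ['bedroom'] (min_width=7, slack=6)
Line 8: ['dolphin', 'were'] (min_width=12, slack=1)
Line 9: ['end', 'ocean'] (min_width=9, slack=4)
Line 10: ['display', 'leaf'] (min_width=12, slack=1)
Line 11: ['waterfall'] (min_width=9, slack=4)
Total lines: 11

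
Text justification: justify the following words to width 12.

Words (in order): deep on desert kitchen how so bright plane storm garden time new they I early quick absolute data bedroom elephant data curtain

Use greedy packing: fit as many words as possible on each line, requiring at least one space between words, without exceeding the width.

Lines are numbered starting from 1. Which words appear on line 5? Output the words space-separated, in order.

Line 1: ['deep', 'on'] (min_width=7, slack=5)
Line 2: ['desert'] (min_width=6, slack=6)
Line 3: ['kitchen', 'how'] (min_width=11, slack=1)
Line 4: ['so', 'bright'] (min_width=9, slack=3)
Line 5: ['plane', 'storm'] (min_width=11, slack=1)
Line 6: ['garden', 'time'] (min_width=11, slack=1)
Line 7: ['new', 'they', 'I'] (min_width=10, slack=2)
Line 8: ['early', 'quick'] (min_width=11, slack=1)
Line 9: ['absolute'] (min_width=8, slack=4)
Line 10: ['data', 'bedroom'] (min_width=12, slack=0)
Line 11: ['elephant'] (min_width=8, slack=4)
Line 12: ['data', 'curtain'] (min_width=12, slack=0)

Answer: plane storm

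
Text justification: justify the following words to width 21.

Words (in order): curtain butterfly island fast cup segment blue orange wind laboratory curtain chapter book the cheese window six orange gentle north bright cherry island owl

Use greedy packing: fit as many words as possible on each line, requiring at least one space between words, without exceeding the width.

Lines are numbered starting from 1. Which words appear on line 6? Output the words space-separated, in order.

Answer: the cheese window six

Derivation:
Line 1: ['curtain', 'butterfly'] (min_width=17, slack=4)
Line 2: ['island', 'fast', 'cup'] (min_width=15, slack=6)
Line 3: ['segment', 'blue', 'orange'] (min_width=19, slack=2)
Line 4: ['wind', 'laboratory'] (min_width=15, slack=6)
Line 5: ['curtain', 'chapter', 'book'] (min_width=20, slack=1)
Line 6: ['the', 'cheese', 'window', 'six'] (min_width=21, slack=0)
Line 7: ['orange', 'gentle', 'north'] (min_width=19, slack=2)
Line 8: ['bright', 'cherry', 'island'] (min_width=20, slack=1)
Line 9: ['owl'] (min_width=3, slack=18)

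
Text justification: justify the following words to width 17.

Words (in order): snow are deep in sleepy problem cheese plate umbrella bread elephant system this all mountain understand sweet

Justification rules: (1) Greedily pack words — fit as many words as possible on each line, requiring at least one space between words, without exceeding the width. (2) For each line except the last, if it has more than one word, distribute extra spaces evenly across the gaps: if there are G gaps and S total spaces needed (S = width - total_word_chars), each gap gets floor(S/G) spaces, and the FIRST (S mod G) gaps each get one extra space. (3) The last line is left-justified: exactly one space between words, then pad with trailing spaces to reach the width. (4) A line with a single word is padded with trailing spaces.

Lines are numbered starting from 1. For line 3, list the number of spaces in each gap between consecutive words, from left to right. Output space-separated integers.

Line 1: ['snow', 'are', 'deep', 'in'] (min_width=16, slack=1)
Line 2: ['sleepy', 'problem'] (min_width=14, slack=3)
Line 3: ['cheese', 'plate'] (min_width=12, slack=5)
Line 4: ['umbrella', 'bread'] (min_width=14, slack=3)
Line 5: ['elephant', 'system'] (min_width=15, slack=2)
Line 6: ['this', 'all', 'mountain'] (min_width=17, slack=0)
Line 7: ['understand', 'sweet'] (min_width=16, slack=1)

Answer: 6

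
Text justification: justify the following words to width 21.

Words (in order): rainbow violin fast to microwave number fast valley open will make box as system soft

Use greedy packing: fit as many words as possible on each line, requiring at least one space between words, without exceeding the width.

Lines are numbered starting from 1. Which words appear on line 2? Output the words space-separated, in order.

Answer: to microwave number

Derivation:
Line 1: ['rainbow', 'violin', 'fast'] (min_width=19, slack=2)
Line 2: ['to', 'microwave', 'number'] (min_width=19, slack=2)
Line 3: ['fast', 'valley', 'open', 'will'] (min_width=21, slack=0)
Line 4: ['make', 'box', 'as', 'system'] (min_width=18, slack=3)
Line 5: ['soft'] (min_width=4, slack=17)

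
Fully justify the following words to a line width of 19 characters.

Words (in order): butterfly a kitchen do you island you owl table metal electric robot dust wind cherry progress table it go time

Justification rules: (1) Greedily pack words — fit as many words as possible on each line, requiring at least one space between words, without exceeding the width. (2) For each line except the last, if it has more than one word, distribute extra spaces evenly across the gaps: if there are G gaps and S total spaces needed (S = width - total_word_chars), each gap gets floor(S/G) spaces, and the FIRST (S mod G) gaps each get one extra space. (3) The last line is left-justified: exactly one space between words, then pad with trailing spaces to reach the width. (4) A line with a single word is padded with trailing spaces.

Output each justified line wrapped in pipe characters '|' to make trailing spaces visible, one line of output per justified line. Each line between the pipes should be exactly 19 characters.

Answer: |butterfly a kitchen|
|do  you  island you|
|owl   table   metal|
|electric robot dust|
|wind         cherry|
|progress  table  it|
|go time            |

Derivation:
Line 1: ['butterfly', 'a', 'kitchen'] (min_width=19, slack=0)
Line 2: ['do', 'you', 'island', 'you'] (min_width=17, slack=2)
Line 3: ['owl', 'table', 'metal'] (min_width=15, slack=4)
Line 4: ['electric', 'robot', 'dust'] (min_width=19, slack=0)
Line 5: ['wind', 'cherry'] (min_width=11, slack=8)
Line 6: ['progress', 'table', 'it'] (min_width=17, slack=2)
Line 7: ['go', 'time'] (min_width=7, slack=12)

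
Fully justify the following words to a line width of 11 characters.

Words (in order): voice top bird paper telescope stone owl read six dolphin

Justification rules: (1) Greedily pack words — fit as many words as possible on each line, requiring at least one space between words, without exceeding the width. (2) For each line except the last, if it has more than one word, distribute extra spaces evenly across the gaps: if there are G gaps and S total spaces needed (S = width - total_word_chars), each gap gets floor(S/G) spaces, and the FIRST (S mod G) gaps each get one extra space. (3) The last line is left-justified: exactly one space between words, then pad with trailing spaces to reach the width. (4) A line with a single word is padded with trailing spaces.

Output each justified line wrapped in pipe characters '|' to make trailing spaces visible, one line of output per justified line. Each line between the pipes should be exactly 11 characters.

Answer: |voice   top|
|bird  paper|
|telescope  |
|stone   owl|
|read    six|
|dolphin    |

Derivation:
Line 1: ['voice', 'top'] (min_width=9, slack=2)
Line 2: ['bird', 'paper'] (min_width=10, slack=1)
Line 3: ['telescope'] (min_width=9, slack=2)
Line 4: ['stone', 'owl'] (min_width=9, slack=2)
Line 5: ['read', 'six'] (min_width=8, slack=3)
Line 6: ['dolphin'] (min_width=7, slack=4)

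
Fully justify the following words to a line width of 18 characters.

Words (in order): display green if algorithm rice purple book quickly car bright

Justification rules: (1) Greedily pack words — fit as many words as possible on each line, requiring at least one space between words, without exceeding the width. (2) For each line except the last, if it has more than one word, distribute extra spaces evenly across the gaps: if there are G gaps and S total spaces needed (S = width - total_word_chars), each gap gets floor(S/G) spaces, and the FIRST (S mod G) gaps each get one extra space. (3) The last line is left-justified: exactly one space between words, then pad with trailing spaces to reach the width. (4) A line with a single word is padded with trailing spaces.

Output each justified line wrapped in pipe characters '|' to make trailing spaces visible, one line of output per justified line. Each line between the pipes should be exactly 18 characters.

Line 1: ['display', 'green', 'if'] (min_width=16, slack=2)
Line 2: ['algorithm', 'rice'] (min_width=14, slack=4)
Line 3: ['purple', 'book'] (min_width=11, slack=7)
Line 4: ['quickly', 'car', 'bright'] (min_width=18, slack=0)

Answer: |display  green  if|
|algorithm     rice|
|purple        book|
|quickly car bright|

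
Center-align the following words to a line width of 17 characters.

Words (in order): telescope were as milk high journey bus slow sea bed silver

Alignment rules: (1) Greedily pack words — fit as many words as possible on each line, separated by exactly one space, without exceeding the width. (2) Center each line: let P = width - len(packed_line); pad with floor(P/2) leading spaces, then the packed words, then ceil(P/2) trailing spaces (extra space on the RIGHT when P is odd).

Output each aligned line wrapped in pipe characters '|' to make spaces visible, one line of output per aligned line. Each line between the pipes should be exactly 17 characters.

Line 1: ['telescope', 'were', 'as'] (min_width=17, slack=0)
Line 2: ['milk', 'high', 'journey'] (min_width=17, slack=0)
Line 3: ['bus', 'slow', 'sea', 'bed'] (min_width=16, slack=1)
Line 4: ['silver'] (min_width=6, slack=11)

Answer: |telescope were as|
|milk high journey|
|bus slow sea bed |
|     silver      |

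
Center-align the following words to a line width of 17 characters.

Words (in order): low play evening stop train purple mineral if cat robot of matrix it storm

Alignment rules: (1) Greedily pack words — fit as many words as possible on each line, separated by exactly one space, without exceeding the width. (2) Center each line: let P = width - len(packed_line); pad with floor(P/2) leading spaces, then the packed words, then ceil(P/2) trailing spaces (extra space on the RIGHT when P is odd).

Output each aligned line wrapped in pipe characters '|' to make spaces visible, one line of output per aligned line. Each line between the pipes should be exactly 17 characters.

Answer: |low play evening |
|stop train purple|
| mineral if cat  |
| robot of matrix |
|    it storm     |

Derivation:
Line 1: ['low', 'play', 'evening'] (min_width=16, slack=1)
Line 2: ['stop', 'train', 'purple'] (min_width=17, slack=0)
Line 3: ['mineral', 'if', 'cat'] (min_width=14, slack=3)
Line 4: ['robot', 'of', 'matrix'] (min_width=15, slack=2)
Line 5: ['it', 'storm'] (min_width=8, slack=9)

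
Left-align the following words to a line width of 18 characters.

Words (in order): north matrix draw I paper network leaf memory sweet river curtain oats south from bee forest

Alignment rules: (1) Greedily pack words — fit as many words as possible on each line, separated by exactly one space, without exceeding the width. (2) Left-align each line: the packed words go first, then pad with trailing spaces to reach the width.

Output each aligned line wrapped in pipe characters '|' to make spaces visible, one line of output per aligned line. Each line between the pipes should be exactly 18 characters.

Answer: |north matrix draw |
|I paper network   |
|leaf memory sweet |
|river curtain oats|
|south from bee    |
|forest            |

Derivation:
Line 1: ['north', 'matrix', 'draw'] (min_width=17, slack=1)
Line 2: ['I', 'paper', 'network'] (min_width=15, slack=3)
Line 3: ['leaf', 'memory', 'sweet'] (min_width=17, slack=1)
Line 4: ['river', 'curtain', 'oats'] (min_width=18, slack=0)
Line 5: ['south', 'from', 'bee'] (min_width=14, slack=4)
Line 6: ['forest'] (min_width=6, slack=12)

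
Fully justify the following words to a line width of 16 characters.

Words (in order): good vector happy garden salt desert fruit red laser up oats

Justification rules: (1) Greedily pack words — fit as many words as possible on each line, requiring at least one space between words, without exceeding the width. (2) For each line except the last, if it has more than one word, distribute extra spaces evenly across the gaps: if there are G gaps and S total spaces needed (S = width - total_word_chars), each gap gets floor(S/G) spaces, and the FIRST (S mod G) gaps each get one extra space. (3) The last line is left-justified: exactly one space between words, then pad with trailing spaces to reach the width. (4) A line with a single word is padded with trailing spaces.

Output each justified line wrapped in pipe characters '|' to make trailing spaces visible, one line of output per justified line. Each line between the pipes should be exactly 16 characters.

Answer: |good      vector|
|happy     garden|
|salt      desert|
|fruit  red laser|
|up oats         |

Derivation:
Line 1: ['good', 'vector'] (min_width=11, slack=5)
Line 2: ['happy', 'garden'] (min_width=12, slack=4)
Line 3: ['salt', 'desert'] (min_width=11, slack=5)
Line 4: ['fruit', 'red', 'laser'] (min_width=15, slack=1)
Line 5: ['up', 'oats'] (min_width=7, slack=9)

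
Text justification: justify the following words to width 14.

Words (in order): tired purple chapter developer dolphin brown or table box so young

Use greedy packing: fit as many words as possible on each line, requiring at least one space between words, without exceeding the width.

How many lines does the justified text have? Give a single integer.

Line 1: ['tired', 'purple'] (min_width=12, slack=2)
Line 2: ['chapter'] (min_width=7, slack=7)
Line 3: ['developer'] (min_width=9, slack=5)
Line 4: ['dolphin', 'brown'] (min_width=13, slack=1)
Line 5: ['or', 'table', 'box'] (min_width=12, slack=2)
Line 6: ['so', 'young'] (min_width=8, slack=6)
Total lines: 6

Answer: 6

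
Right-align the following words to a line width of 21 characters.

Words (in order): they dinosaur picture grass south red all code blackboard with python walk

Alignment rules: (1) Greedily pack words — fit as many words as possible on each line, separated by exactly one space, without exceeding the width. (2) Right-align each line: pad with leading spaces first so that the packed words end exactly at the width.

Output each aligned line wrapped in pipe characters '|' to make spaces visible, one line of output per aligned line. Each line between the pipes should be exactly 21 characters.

Line 1: ['they', 'dinosaur', 'picture'] (min_width=21, slack=0)
Line 2: ['grass', 'south', 'red', 'all'] (min_width=19, slack=2)
Line 3: ['code', 'blackboard', 'with'] (min_width=20, slack=1)
Line 4: ['python', 'walk'] (min_width=11, slack=10)

Answer: |they dinosaur picture|
|  grass south red all|
| code blackboard with|
|          python walk|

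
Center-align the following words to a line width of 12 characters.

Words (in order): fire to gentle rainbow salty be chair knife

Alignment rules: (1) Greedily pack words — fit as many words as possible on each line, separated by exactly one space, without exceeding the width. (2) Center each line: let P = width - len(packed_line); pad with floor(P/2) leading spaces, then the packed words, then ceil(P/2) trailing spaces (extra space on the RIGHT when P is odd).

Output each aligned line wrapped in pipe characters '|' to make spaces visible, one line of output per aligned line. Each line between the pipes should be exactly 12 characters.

Answer: |  fire to   |
|   gentle   |
|  rainbow   |
|  salty be  |
|chair knife |

Derivation:
Line 1: ['fire', 'to'] (min_width=7, slack=5)
Line 2: ['gentle'] (min_width=6, slack=6)
Line 3: ['rainbow'] (min_width=7, slack=5)
Line 4: ['salty', 'be'] (min_width=8, slack=4)
Line 5: ['chair', 'knife'] (min_width=11, slack=1)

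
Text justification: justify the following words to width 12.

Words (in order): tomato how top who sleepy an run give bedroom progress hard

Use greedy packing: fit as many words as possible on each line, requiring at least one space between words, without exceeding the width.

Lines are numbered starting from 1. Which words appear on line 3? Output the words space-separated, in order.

Line 1: ['tomato', 'how'] (min_width=10, slack=2)
Line 2: ['top', 'who'] (min_width=7, slack=5)
Line 3: ['sleepy', 'an'] (min_width=9, slack=3)
Line 4: ['run', 'give'] (min_width=8, slack=4)
Line 5: ['bedroom'] (min_width=7, slack=5)
Line 6: ['progress'] (min_width=8, slack=4)
Line 7: ['hard'] (min_width=4, slack=8)

Answer: sleepy an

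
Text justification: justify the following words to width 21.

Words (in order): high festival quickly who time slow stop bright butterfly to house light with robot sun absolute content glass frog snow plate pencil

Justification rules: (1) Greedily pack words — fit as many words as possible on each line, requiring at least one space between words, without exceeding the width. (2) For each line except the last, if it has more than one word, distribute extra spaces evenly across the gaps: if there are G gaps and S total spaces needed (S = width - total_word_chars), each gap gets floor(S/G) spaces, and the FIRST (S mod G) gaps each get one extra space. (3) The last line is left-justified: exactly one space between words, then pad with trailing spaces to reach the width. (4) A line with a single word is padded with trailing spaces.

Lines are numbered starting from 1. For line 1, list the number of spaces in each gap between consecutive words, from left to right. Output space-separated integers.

Answer: 1 1

Derivation:
Line 1: ['high', 'festival', 'quickly'] (min_width=21, slack=0)
Line 2: ['who', 'time', 'slow', 'stop'] (min_width=18, slack=3)
Line 3: ['bright', 'butterfly', 'to'] (min_width=19, slack=2)
Line 4: ['house', 'light', 'with'] (min_width=16, slack=5)
Line 5: ['robot', 'sun', 'absolute'] (min_width=18, slack=3)
Line 6: ['content', 'glass', 'frog'] (min_width=18, slack=3)
Line 7: ['snow', 'plate', 'pencil'] (min_width=17, slack=4)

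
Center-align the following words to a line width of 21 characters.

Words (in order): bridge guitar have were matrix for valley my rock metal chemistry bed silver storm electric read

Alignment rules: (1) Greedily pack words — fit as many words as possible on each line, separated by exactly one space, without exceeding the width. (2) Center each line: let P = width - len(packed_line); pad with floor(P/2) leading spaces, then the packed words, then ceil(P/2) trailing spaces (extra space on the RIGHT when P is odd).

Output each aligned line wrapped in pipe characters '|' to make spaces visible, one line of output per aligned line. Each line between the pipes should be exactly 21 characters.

Line 1: ['bridge', 'guitar', 'have'] (min_width=18, slack=3)
Line 2: ['were', 'matrix', 'for'] (min_width=15, slack=6)
Line 3: ['valley', 'my', 'rock', 'metal'] (min_width=20, slack=1)
Line 4: ['chemistry', 'bed', 'silver'] (min_width=20, slack=1)
Line 5: ['storm', 'electric', 'read'] (min_width=19, slack=2)

Answer: | bridge guitar have  |
|   were matrix for   |
|valley my rock metal |
|chemistry bed silver |
| storm electric read |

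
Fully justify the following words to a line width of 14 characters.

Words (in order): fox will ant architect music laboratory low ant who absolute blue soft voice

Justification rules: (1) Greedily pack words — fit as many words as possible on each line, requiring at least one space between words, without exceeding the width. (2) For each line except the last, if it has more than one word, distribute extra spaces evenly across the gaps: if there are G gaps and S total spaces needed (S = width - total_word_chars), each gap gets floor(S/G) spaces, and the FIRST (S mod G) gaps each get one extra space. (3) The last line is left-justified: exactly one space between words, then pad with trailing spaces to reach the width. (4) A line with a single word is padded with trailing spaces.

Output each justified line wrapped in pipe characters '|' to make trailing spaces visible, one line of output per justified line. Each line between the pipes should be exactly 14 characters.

Line 1: ['fox', 'will', 'ant'] (min_width=12, slack=2)
Line 2: ['architect'] (min_width=9, slack=5)
Line 3: ['music'] (min_width=5, slack=9)
Line 4: ['laboratory', 'low'] (min_width=14, slack=0)
Line 5: ['ant', 'who'] (min_width=7, slack=7)
Line 6: ['absolute', 'blue'] (min_width=13, slack=1)
Line 7: ['soft', 'voice'] (min_width=10, slack=4)

Answer: |fox  will  ant|
|architect     |
|music         |
|laboratory low|
|ant        who|
|absolute  blue|
|soft voice    |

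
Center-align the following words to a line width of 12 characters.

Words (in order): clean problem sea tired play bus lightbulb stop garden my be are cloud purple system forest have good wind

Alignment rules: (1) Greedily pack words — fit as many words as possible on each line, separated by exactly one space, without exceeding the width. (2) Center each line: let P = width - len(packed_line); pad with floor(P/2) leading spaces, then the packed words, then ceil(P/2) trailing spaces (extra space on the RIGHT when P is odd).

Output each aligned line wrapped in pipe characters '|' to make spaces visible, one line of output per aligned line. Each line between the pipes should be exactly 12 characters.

Answer: |   clean    |
|problem sea |
| tired play |
|    bus     |
| lightbulb  |
|stop garden |
| my be are  |
|cloud purple|
|   system   |
|forest have |
| good wind  |

Derivation:
Line 1: ['clean'] (min_width=5, slack=7)
Line 2: ['problem', 'sea'] (min_width=11, slack=1)
Line 3: ['tired', 'play'] (min_width=10, slack=2)
Line 4: ['bus'] (min_width=3, slack=9)
Line 5: ['lightbulb'] (min_width=9, slack=3)
Line 6: ['stop', 'garden'] (min_width=11, slack=1)
Line 7: ['my', 'be', 'are'] (min_width=9, slack=3)
Line 8: ['cloud', 'purple'] (min_width=12, slack=0)
Line 9: ['system'] (min_width=6, slack=6)
Line 10: ['forest', 'have'] (min_width=11, slack=1)
Line 11: ['good', 'wind'] (min_width=9, slack=3)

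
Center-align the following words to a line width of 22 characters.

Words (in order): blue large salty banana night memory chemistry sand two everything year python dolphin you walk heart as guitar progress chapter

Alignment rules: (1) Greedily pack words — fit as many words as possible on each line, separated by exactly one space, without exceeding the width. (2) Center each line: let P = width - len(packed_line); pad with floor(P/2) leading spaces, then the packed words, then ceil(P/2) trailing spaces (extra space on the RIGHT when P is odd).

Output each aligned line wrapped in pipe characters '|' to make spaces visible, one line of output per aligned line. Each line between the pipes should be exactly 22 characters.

Answer: |   blue large salty   |
| banana night memory  |
|  chemistry sand two  |
|everything year python|
|dolphin you walk heart|
|  as guitar progress  |
|       chapter        |

Derivation:
Line 1: ['blue', 'large', 'salty'] (min_width=16, slack=6)
Line 2: ['banana', 'night', 'memory'] (min_width=19, slack=3)
Line 3: ['chemistry', 'sand', 'two'] (min_width=18, slack=4)
Line 4: ['everything', 'year', 'python'] (min_width=22, slack=0)
Line 5: ['dolphin', 'you', 'walk', 'heart'] (min_width=22, slack=0)
Line 6: ['as', 'guitar', 'progress'] (min_width=18, slack=4)
Line 7: ['chapter'] (min_width=7, slack=15)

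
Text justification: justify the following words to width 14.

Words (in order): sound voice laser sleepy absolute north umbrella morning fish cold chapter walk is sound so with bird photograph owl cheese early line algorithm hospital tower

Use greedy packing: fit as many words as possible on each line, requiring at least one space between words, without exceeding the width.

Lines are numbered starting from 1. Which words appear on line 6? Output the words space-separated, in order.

Line 1: ['sound', 'voice'] (min_width=11, slack=3)
Line 2: ['laser', 'sleepy'] (min_width=12, slack=2)
Line 3: ['absolute', 'north'] (min_width=14, slack=0)
Line 4: ['umbrella'] (min_width=8, slack=6)
Line 5: ['morning', 'fish'] (min_width=12, slack=2)
Line 6: ['cold', 'chapter'] (min_width=12, slack=2)
Line 7: ['walk', 'is', 'sound'] (min_width=13, slack=1)
Line 8: ['so', 'with', 'bird'] (min_width=12, slack=2)
Line 9: ['photograph', 'owl'] (min_width=14, slack=0)
Line 10: ['cheese', 'early'] (min_width=12, slack=2)
Line 11: ['line', 'algorithm'] (min_width=14, slack=0)
Line 12: ['hospital', 'tower'] (min_width=14, slack=0)

Answer: cold chapter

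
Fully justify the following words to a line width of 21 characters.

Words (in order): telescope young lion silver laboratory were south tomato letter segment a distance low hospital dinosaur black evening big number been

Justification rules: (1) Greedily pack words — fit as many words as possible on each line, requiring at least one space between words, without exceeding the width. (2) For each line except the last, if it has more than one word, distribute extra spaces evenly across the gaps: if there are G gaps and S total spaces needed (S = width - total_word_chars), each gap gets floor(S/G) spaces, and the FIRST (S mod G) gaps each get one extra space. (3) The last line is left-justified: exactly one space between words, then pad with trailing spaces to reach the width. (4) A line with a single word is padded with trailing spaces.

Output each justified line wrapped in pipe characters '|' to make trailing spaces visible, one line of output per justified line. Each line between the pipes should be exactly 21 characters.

Line 1: ['telescope', 'young', 'lion'] (min_width=20, slack=1)
Line 2: ['silver', 'laboratory'] (min_width=17, slack=4)
Line 3: ['were', 'south', 'tomato'] (min_width=17, slack=4)
Line 4: ['letter', 'segment', 'a'] (min_width=16, slack=5)
Line 5: ['distance', 'low', 'hospital'] (min_width=21, slack=0)
Line 6: ['dinosaur', 'black'] (min_width=14, slack=7)
Line 7: ['evening', 'big', 'number'] (min_width=18, slack=3)
Line 8: ['been'] (min_width=4, slack=17)

Answer: |telescope  young lion|
|silver     laboratory|
|were   south   tomato|
|letter    segment   a|
|distance low hospital|
|dinosaur        black|
|evening   big  number|
|been                 |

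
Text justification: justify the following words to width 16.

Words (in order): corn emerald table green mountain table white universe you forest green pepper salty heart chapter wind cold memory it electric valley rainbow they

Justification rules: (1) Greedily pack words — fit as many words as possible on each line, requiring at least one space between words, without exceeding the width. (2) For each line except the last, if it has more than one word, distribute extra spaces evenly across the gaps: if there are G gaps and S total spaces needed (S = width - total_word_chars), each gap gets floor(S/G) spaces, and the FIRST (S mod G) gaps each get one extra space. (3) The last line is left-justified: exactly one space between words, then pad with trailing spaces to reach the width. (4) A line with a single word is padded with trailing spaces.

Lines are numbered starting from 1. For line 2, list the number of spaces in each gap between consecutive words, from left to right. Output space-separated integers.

Line 1: ['corn', 'emerald'] (min_width=12, slack=4)
Line 2: ['table', 'green'] (min_width=11, slack=5)
Line 3: ['mountain', 'table'] (min_width=14, slack=2)
Line 4: ['white', 'universe'] (min_width=14, slack=2)
Line 5: ['you', 'forest', 'green'] (min_width=16, slack=0)
Line 6: ['pepper', 'salty'] (min_width=12, slack=4)
Line 7: ['heart', 'chapter'] (min_width=13, slack=3)
Line 8: ['wind', 'cold', 'memory'] (min_width=16, slack=0)
Line 9: ['it', 'electric'] (min_width=11, slack=5)
Line 10: ['valley', 'rainbow'] (min_width=14, slack=2)
Line 11: ['they'] (min_width=4, slack=12)

Answer: 6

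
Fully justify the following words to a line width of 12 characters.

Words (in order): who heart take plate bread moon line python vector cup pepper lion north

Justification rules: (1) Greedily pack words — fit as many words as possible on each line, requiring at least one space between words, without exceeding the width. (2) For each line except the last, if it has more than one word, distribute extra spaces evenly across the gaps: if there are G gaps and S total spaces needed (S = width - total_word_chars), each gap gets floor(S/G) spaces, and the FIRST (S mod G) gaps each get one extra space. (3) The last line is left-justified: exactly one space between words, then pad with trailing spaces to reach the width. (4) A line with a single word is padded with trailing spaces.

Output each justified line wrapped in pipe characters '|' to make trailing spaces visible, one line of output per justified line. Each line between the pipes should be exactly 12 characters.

Line 1: ['who', 'heart'] (min_width=9, slack=3)
Line 2: ['take', 'plate'] (min_width=10, slack=2)
Line 3: ['bread', 'moon'] (min_width=10, slack=2)
Line 4: ['line', 'python'] (min_width=11, slack=1)
Line 5: ['vector', 'cup'] (min_width=10, slack=2)
Line 6: ['pepper', 'lion'] (min_width=11, slack=1)
Line 7: ['north'] (min_width=5, slack=7)

Answer: |who    heart|
|take   plate|
|bread   moon|
|line  python|
|vector   cup|
|pepper  lion|
|north       |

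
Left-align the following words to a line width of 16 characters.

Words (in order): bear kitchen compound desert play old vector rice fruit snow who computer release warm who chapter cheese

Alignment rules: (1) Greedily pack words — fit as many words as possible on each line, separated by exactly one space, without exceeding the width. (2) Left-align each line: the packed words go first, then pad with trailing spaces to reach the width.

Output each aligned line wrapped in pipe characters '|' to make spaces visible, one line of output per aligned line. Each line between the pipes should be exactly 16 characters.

Answer: |bear kitchen    |
|compound desert |
|play old vector |
|rice fruit snow |
|who computer    |
|release warm who|
|chapter cheese  |

Derivation:
Line 1: ['bear', 'kitchen'] (min_width=12, slack=4)
Line 2: ['compound', 'desert'] (min_width=15, slack=1)
Line 3: ['play', 'old', 'vector'] (min_width=15, slack=1)
Line 4: ['rice', 'fruit', 'snow'] (min_width=15, slack=1)
Line 5: ['who', 'computer'] (min_width=12, slack=4)
Line 6: ['release', 'warm', 'who'] (min_width=16, slack=0)
Line 7: ['chapter', 'cheese'] (min_width=14, slack=2)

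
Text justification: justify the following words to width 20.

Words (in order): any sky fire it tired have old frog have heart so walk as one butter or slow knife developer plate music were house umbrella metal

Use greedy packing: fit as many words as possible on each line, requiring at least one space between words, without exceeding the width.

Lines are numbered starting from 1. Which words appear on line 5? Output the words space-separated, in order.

Line 1: ['any', 'sky', 'fire', 'it'] (min_width=15, slack=5)
Line 2: ['tired', 'have', 'old', 'frog'] (min_width=19, slack=1)
Line 3: ['have', 'heart', 'so', 'walk'] (min_width=18, slack=2)
Line 4: ['as', 'one', 'butter', 'or'] (min_width=16, slack=4)
Line 5: ['slow', 'knife', 'developer'] (min_width=20, slack=0)
Line 6: ['plate', 'music', 'were'] (min_width=16, slack=4)
Line 7: ['house', 'umbrella', 'metal'] (min_width=20, slack=0)

Answer: slow knife developer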